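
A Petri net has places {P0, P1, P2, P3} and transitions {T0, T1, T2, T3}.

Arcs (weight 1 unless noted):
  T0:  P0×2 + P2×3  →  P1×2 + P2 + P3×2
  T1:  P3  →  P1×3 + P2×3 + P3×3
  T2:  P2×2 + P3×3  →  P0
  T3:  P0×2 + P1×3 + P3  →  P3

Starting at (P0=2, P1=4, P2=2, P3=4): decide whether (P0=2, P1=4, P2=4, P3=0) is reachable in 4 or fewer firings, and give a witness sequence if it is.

depth 0: 1 marking
depth 1: 4 markings reached so far
depth 2: 9 markings reached so far
depth 3: 16 markings reached so far
depth 4: 24 markings reached so far
target is not among the 24 markings reachable within 4 steps

NO — not reachable within 4 firings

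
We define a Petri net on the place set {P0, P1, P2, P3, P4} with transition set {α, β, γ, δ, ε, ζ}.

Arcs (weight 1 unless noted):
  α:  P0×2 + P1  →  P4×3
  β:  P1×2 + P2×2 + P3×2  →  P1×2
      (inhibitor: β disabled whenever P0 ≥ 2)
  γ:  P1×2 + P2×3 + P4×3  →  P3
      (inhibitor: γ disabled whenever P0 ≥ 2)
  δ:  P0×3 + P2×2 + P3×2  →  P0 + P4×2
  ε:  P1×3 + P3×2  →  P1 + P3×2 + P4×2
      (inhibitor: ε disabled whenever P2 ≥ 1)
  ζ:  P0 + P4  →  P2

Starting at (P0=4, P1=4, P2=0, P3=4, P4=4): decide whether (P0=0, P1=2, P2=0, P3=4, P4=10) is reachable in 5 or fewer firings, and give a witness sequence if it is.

step 1: fire α:  (P0=4, P1=4, P2=0, P3=4, P4=4) → (P0=2, P1=3, P2=0, P3=4, P4=7)
step 2: fire α:  (P0=2, P1=3, P2=0, P3=4, P4=7) → (P0=0, P1=2, P2=0, P3=4, P4=10)

YES — reachable via ⟨α, α⟩ (2 firings)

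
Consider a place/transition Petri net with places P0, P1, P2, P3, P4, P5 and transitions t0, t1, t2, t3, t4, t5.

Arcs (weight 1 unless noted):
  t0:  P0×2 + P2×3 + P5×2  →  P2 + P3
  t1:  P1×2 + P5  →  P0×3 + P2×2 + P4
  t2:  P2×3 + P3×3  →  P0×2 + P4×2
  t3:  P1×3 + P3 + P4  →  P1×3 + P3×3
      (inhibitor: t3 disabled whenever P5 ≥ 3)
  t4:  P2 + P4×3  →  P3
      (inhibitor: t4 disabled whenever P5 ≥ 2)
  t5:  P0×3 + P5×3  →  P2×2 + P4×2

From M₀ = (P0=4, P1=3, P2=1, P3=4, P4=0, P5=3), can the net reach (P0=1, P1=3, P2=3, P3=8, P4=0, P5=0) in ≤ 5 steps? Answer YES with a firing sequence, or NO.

step 1: fire t5:  (P0=4, P1=3, P2=1, P3=4, P4=0, P5=3) → (P0=1, P1=3, P2=3, P3=4, P4=2, P5=0)
step 2: fire t3:  (P0=1, P1=3, P2=3, P3=4, P4=2, P5=0) → (P0=1, P1=3, P2=3, P3=6, P4=1, P5=0)
step 3: fire t3:  (P0=1, P1=3, P2=3, P3=6, P4=1, P5=0) → (P0=1, P1=3, P2=3, P3=8, P4=0, P5=0)

YES — reachable via ⟨t5, t3, t3⟩ (3 firings)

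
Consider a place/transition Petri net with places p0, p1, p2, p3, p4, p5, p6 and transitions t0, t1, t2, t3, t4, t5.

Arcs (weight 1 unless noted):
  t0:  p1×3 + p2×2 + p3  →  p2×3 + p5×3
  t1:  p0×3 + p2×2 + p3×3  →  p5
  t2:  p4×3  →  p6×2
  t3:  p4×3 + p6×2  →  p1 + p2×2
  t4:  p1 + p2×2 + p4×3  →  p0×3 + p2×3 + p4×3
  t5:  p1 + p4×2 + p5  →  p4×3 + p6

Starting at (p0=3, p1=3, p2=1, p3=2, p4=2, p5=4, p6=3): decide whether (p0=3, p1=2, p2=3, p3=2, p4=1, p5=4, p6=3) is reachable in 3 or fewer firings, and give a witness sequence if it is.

depth 0: 1 marking
depth 1: 2 markings reached so far
depth 2: 5 markings reached so far
depth 3: 9 markings reached so far
target is not among the 9 markings reachable within 3 steps

NO — not reachable within 3 firings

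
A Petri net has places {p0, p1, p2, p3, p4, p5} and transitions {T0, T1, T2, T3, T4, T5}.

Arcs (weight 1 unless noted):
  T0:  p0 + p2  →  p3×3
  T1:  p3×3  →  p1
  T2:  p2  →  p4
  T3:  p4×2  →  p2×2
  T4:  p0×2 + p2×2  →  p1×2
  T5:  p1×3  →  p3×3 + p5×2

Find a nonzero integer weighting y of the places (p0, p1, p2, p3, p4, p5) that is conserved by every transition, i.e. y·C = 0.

y = (p0:1, p1:0, p2:-1, p3:0, p4:-1, p5:0)

Incidence matrix C (rows=places, cols=transitions):
       T0   T1   T2   T3   T4   T5
   p0  -1    0    0    0   -2    0
   p1   0    1    0    0    2   -3
   p2  -1    0   -1    2   -2    0
   p3   3   -3    0    0    0    3
   p4   0    0    1   -2    0    0
   p5   0    0    0    0    0    2

Candidate y = [1, 0, -1, 0, -1, 0]; check y·C column-wise:
  col T0: 1·-1 + -1·-1 + 0·3 + -1·0 = 0
  col T1: 1·0 + 0·1 + -1·0 + 0·-3 + -1·0 = 0
  col T2: 1·0 + -1·-1 + -1·1 = 0
  col T3: 1·0 + -1·2 + -1·-2 = 0
  col T4: 1·-2 + 0·2 + -1·-2 + -1·0 = 0
  col T5: 1·0 + 0·-3 + -1·0 + 0·3 + -1·0 + 0·2 = 0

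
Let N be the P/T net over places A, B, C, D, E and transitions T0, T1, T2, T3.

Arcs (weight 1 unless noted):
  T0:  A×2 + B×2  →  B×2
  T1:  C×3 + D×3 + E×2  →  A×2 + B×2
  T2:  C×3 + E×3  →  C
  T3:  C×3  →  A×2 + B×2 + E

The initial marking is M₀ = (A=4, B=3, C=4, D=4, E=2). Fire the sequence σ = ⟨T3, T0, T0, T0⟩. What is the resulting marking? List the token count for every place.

step 1: fire T3:  (A=4, B=3, C=4, D=4, E=2) → (A=6, B=5, C=1, D=4, E=3)
step 2: fire T0:  (A=6, B=5, C=1, D=4, E=3) → (A=4, B=5, C=1, D=4, E=3)
step 3: fire T0:  (A=4, B=5, C=1, D=4, E=3) → (A=2, B=5, C=1, D=4, E=3)
step 4: fire T0:  (A=2, B=5, C=1, D=4, E=3) → (A=0, B=5, C=1, D=4, E=3)

(A=0, B=5, C=1, D=4, E=3)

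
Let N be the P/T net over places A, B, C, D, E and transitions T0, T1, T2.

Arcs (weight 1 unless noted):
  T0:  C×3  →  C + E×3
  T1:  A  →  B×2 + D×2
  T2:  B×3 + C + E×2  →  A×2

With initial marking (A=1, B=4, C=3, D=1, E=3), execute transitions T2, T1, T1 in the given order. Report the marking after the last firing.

(A=1, B=5, C=2, D=5, E=1)

step 1: fire T2:  (A=1, B=4, C=3, D=1, E=3) → (A=3, B=1, C=2, D=1, E=1)
step 2: fire T1:  (A=3, B=1, C=2, D=1, E=1) → (A=2, B=3, C=2, D=3, E=1)
step 3: fire T1:  (A=2, B=3, C=2, D=3, E=1) → (A=1, B=5, C=2, D=5, E=1)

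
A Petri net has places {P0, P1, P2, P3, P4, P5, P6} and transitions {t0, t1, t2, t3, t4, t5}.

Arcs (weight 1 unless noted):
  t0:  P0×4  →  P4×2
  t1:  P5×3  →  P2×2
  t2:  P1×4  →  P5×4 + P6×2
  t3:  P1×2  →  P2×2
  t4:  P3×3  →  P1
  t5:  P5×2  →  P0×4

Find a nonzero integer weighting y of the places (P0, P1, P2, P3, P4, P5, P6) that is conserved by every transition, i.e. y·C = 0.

Incidence matrix C (rows=places, cols=transitions):
       t0   t1   t2   t3   t4   t5
   P0  -4    0    0    0    0    4
   P1   0    0   -4   -2    1    0
   P2   0    2    0    2    0    0
   P3   0    0    0    0   -3    0
   P4   2    0    0    0    0    0
   P5   0   -3    4    0    0   -2
   P6   0    0    2    0    0    0

Candidate y = [1, 3, 3, 1, 2, 2, 2]; check y·C column-wise:
  col t0: 1·-4 + 3·0 + 3·0 + 1·0 + 2·2 + 2·0 + 2·0 = 0
  col t1: 1·0 + 3·0 + 3·2 + 1·0 + 2·0 + 2·-3 + 2·0 = 0
  col t2: 1·0 + 3·-4 + 3·0 + 1·0 + 2·0 + 2·4 + 2·2 = 0
  col t3: 1·0 + 3·-2 + 3·2 + 1·0 + 2·0 + 2·0 + 2·0 = 0
  col t4: 1·0 + 3·1 + 3·0 + 1·-3 + 2·0 + 2·0 + 2·0 = 0
  col t5: 1·4 + 3·0 + 3·0 + 1·0 + 2·0 + 2·-2 + 2·0 = 0

y = (P0:1, P1:3, P2:3, P3:1, P4:2, P5:2, P6:2)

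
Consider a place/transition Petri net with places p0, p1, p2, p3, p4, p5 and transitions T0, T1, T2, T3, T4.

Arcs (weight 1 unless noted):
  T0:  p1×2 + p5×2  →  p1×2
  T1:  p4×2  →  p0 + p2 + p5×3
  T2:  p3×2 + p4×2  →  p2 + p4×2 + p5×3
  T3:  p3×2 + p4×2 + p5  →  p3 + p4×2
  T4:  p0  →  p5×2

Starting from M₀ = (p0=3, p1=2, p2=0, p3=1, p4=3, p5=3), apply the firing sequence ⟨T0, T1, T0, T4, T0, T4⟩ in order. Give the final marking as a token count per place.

(p0=2, p1=2, p2=1, p3=1, p4=1, p5=4)

step 1: fire T0:  (p0=3, p1=2, p2=0, p3=1, p4=3, p5=3) → (p0=3, p1=2, p2=0, p3=1, p4=3, p5=1)
step 2: fire T1:  (p0=3, p1=2, p2=0, p3=1, p4=3, p5=1) → (p0=4, p1=2, p2=1, p3=1, p4=1, p5=4)
step 3: fire T0:  (p0=4, p1=2, p2=1, p3=1, p4=1, p5=4) → (p0=4, p1=2, p2=1, p3=1, p4=1, p5=2)
step 4: fire T4:  (p0=4, p1=2, p2=1, p3=1, p4=1, p5=2) → (p0=3, p1=2, p2=1, p3=1, p4=1, p5=4)
step 5: fire T0:  (p0=3, p1=2, p2=1, p3=1, p4=1, p5=4) → (p0=3, p1=2, p2=1, p3=1, p4=1, p5=2)
step 6: fire T4:  (p0=3, p1=2, p2=1, p3=1, p4=1, p5=2) → (p0=2, p1=2, p2=1, p3=1, p4=1, p5=4)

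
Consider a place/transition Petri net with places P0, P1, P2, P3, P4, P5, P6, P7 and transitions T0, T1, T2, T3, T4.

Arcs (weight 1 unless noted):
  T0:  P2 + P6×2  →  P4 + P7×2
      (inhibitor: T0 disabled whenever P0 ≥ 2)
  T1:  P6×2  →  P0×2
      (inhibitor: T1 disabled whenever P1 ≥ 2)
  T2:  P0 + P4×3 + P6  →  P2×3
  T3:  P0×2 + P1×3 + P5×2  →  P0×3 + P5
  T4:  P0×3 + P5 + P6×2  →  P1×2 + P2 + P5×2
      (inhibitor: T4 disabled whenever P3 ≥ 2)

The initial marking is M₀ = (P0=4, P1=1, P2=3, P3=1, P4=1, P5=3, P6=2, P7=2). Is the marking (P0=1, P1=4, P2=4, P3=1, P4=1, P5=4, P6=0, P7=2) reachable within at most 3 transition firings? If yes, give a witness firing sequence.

NO — not reachable within 3 firings

depth 0: 1 marking
depth 1: 3 markings reached so far
depth 2: 3 markings reached so far
(frontier empty at depth 2; search complete)
target is not among the 3 markings reachable within 3 steps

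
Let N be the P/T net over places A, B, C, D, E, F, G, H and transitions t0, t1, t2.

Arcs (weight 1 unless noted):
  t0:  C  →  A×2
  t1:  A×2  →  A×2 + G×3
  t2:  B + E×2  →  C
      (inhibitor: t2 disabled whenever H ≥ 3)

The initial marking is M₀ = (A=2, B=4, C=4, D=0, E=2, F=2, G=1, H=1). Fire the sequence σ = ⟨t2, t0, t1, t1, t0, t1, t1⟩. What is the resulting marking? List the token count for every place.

step 1: fire t2:  (A=2, B=4, C=4, D=0, E=2, F=2, G=1, H=1) → (A=2, B=3, C=5, D=0, E=0, F=2, G=1, H=1)
step 2: fire t0:  (A=2, B=3, C=5, D=0, E=0, F=2, G=1, H=1) → (A=4, B=3, C=4, D=0, E=0, F=2, G=1, H=1)
step 3: fire t1:  (A=4, B=3, C=4, D=0, E=0, F=2, G=1, H=1) → (A=4, B=3, C=4, D=0, E=0, F=2, G=4, H=1)
step 4: fire t1:  (A=4, B=3, C=4, D=0, E=0, F=2, G=4, H=1) → (A=4, B=3, C=4, D=0, E=0, F=2, G=7, H=1)
step 5: fire t0:  (A=4, B=3, C=4, D=0, E=0, F=2, G=7, H=1) → (A=6, B=3, C=3, D=0, E=0, F=2, G=7, H=1)
step 6: fire t1:  (A=6, B=3, C=3, D=0, E=0, F=2, G=7, H=1) → (A=6, B=3, C=3, D=0, E=0, F=2, G=10, H=1)
step 7: fire t1:  (A=6, B=3, C=3, D=0, E=0, F=2, G=10, H=1) → (A=6, B=3, C=3, D=0, E=0, F=2, G=13, H=1)

(A=6, B=3, C=3, D=0, E=0, F=2, G=13, H=1)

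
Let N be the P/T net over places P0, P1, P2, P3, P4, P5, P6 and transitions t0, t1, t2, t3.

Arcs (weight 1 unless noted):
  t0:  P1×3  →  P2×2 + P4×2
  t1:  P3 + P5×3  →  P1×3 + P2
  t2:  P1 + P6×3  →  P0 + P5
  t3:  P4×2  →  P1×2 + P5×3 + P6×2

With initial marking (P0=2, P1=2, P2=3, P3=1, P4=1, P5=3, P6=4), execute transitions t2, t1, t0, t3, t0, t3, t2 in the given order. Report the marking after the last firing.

step 1: fire t2:  (P0=2, P1=2, P2=3, P3=1, P4=1, P5=3, P6=4) → (P0=3, P1=1, P2=3, P3=1, P4=1, P5=4, P6=1)
step 2: fire t1:  (P0=3, P1=1, P2=3, P3=1, P4=1, P5=4, P6=1) → (P0=3, P1=4, P2=4, P3=0, P4=1, P5=1, P6=1)
step 3: fire t0:  (P0=3, P1=4, P2=4, P3=0, P4=1, P5=1, P6=1) → (P0=3, P1=1, P2=6, P3=0, P4=3, P5=1, P6=1)
step 4: fire t3:  (P0=3, P1=1, P2=6, P3=0, P4=3, P5=1, P6=1) → (P0=3, P1=3, P2=6, P3=0, P4=1, P5=4, P6=3)
step 5: fire t0:  (P0=3, P1=3, P2=6, P3=0, P4=1, P5=4, P6=3) → (P0=3, P1=0, P2=8, P3=0, P4=3, P5=4, P6=3)
step 6: fire t3:  (P0=3, P1=0, P2=8, P3=0, P4=3, P5=4, P6=3) → (P0=3, P1=2, P2=8, P3=0, P4=1, P5=7, P6=5)
step 7: fire t2:  (P0=3, P1=2, P2=8, P3=0, P4=1, P5=7, P6=5) → (P0=4, P1=1, P2=8, P3=0, P4=1, P5=8, P6=2)

(P0=4, P1=1, P2=8, P3=0, P4=1, P5=8, P6=2)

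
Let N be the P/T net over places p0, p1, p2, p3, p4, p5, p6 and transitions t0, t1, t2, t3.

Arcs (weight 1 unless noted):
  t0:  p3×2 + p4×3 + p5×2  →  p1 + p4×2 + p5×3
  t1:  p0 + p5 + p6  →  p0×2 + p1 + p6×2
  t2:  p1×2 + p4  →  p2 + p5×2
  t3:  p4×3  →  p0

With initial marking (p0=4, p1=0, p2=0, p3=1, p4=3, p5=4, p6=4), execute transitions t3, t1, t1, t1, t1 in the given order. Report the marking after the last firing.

(p0=9, p1=4, p2=0, p3=1, p4=0, p5=0, p6=8)

step 1: fire t3:  (p0=4, p1=0, p2=0, p3=1, p4=3, p5=4, p6=4) → (p0=5, p1=0, p2=0, p3=1, p4=0, p5=4, p6=4)
step 2: fire t1:  (p0=5, p1=0, p2=0, p3=1, p4=0, p5=4, p6=4) → (p0=6, p1=1, p2=0, p3=1, p4=0, p5=3, p6=5)
step 3: fire t1:  (p0=6, p1=1, p2=0, p3=1, p4=0, p5=3, p6=5) → (p0=7, p1=2, p2=0, p3=1, p4=0, p5=2, p6=6)
step 4: fire t1:  (p0=7, p1=2, p2=0, p3=1, p4=0, p5=2, p6=6) → (p0=8, p1=3, p2=0, p3=1, p4=0, p5=1, p6=7)
step 5: fire t1:  (p0=8, p1=3, p2=0, p3=1, p4=0, p5=1, p6=7) → (p0=9, p1=4, p2=0, p3=1, p4=0, p5=0, p6=8)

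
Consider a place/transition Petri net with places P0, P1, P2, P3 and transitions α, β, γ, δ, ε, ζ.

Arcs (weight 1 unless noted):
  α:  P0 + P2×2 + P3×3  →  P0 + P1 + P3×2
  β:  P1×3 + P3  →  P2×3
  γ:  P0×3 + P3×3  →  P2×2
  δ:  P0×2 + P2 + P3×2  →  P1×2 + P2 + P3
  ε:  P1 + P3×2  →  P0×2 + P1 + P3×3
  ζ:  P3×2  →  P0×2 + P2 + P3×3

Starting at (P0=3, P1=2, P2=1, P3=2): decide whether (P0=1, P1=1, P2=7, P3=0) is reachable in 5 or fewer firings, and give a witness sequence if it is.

NO — not reachable within 5 firings

depth 0: 1 marking
depth 1: 4 markings reached so far
depth 2: 13 markings reached so far
depth 3: 30 markings reached so far
depth 4: 63 markings reached so far
depth 5: 114 markings reached so far
target is not among the 114 markings reachable within 5 steps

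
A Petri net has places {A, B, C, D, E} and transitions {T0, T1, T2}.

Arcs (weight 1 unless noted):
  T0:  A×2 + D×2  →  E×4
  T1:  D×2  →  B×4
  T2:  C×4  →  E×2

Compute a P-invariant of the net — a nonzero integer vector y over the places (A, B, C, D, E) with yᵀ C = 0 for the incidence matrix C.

y = (A:2, B:-1, C:0, D:-2, E:0)

Incidence matrix C (rows=places, cols=transitions):
       T0   T1   T2
    A  -2    0    0
    B   0    4    0
    C   0    0   -4
    D  -2   -2    0
    E   4    0    2

Candidate y = [2, -1, 0, -2, 0]; check y·C column-wise:
  col T0: 2·-2 + -1·0 + -2·-2 + 0·4 = 0
  col T1: 2·0 + -1·4 + -2·-2 = 0
  col T2: 2·0 + -1·0 + 0·-4 + -2·0 + 0·2 = 0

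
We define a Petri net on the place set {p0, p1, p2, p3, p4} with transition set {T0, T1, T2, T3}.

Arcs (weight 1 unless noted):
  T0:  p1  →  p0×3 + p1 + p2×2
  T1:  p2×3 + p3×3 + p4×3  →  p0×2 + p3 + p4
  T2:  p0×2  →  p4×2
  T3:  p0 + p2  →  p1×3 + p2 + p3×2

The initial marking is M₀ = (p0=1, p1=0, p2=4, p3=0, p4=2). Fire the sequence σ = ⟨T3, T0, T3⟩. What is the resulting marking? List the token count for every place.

(p0=2, p1=6, p2=6, p3=4, p4=2)

step 1: fire T3:  (p0=1, p1=0, p2=4, p3=0, p4=2) → (p0=0, p1=3, p2=4, p3=2, p4=2)
step 2: fire T0:  (p0=0, p1=3, p2=4, p3=2, p4=2) → (p0=3, p1=3, p2=6, p3=2, p4=2)
step 3: fire T3:  (p0=3, p1=3, p2=6, p3=2, p4=2) → (p0=2, p1=6, p2=6, p3=4, p4=2)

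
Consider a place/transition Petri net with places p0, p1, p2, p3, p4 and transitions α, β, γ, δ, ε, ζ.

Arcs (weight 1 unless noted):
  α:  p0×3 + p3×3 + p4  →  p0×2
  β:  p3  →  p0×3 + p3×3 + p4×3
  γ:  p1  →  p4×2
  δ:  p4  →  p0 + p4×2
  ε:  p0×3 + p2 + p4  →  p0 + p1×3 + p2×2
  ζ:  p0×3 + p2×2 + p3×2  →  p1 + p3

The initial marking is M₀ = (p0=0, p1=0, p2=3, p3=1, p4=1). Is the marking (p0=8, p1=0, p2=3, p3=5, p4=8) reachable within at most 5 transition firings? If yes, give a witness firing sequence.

NO — not reachable within 5 firings

depth 0: 1 marking
depth 1: 3 markings reached so far
depth 2: 9 markings reached so far
depth 3: 21 markings reached so far
depth 4: 46 markings reached so far
depth 5: 94 markings reached so far
target is not among the 94 markings reachable within 5 steps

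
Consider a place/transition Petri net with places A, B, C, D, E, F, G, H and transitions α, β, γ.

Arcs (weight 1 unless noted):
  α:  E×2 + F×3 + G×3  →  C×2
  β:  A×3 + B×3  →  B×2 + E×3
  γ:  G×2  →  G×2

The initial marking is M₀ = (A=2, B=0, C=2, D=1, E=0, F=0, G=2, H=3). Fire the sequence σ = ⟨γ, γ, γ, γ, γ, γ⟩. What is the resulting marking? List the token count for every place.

step 1: fire γ:  (A=2, B=0, C=2, D=1, E=0, F=0, G=2, H=3) → (A=2, B=0, C=2, D=1, E=0, F=0, G=2, H=3)
step 2: fire γ:  (A=2, B=0, C=2, D=1, E=0, F=0, G=2, H=3) → (A=2, B=0, C=2, D=1, E=0, F=0, G=2, H=3)
step 3: fire γ:  (A=2, B=0, C=2, D=1, E=0, F=0, G=2, H=3) → (A=2, B=0, C=2, D=1, E=0, F=0, G=2, H=3)
step 4: fire γ:  (A=2, B=0, C=2, D=1, E=0, F=0, G=2, H=3) → (A=2, B=0, C=2, D=1, E=0, F=0, G=2, H=3)
step 5: fire γ:  (A=2, B=0, C=2, D=1, E=0, F=0, G=2, H=3) → (A=2, B=0, C=2, D=1, E=0, F=0, G=2, H=3)
step 6: fire γ:  (A=2, B=0, C=2, D=1, E=0, F=0, G=2, H=3) → (A=2, B=0, C=2, D=1, E=0, F=0, G=2, H=3)

(A=2, B=0, C=2, D=1, E=0, F=0, G=2, H=3)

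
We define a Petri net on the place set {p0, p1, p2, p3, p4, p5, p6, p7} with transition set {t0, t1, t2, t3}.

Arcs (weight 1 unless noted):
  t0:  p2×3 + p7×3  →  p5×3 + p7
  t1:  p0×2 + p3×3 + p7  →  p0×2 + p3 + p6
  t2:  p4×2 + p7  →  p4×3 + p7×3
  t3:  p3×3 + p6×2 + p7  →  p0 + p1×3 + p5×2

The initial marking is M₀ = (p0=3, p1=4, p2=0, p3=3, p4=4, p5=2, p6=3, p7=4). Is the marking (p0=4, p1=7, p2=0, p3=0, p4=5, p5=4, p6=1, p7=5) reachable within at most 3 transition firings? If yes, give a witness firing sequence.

YES — reachable via ⟨t2, t3⟩ (2 firings)

step 1: fire t2:  (p0=3, p1=4, p2=0, p3=3, p4=4, p5=2, p6=3, p7=4) → (p0=3, p1=4, p2=0, p3=3, p4=5, p5=2, p6=3, p7=6)
step 2: fire t3:  (p0=3, p1=4, p2=0, p3=3, p4=5, p5=2, p6=3, p7=6) → (p0=4, p1=7, p2=0, p3=0, p4=5, p5=4, p6=1, p7=5)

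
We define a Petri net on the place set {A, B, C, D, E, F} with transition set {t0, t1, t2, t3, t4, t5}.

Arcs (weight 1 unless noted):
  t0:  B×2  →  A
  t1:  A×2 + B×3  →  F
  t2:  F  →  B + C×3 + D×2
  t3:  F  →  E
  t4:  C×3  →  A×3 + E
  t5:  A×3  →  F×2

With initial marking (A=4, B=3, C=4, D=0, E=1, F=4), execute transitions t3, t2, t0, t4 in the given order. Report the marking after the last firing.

(A=8, B=2, C=4, D=2, E=3, F=2)

step 1: fire t3:  (A=4, B=3, C=4, D=0, E=1, F=4) → (A=4, B=3, C=4, D=0, E=2, F=3)
step 2: fire t2:  (A=4, B=3, C=4, D=0, E=2, F=3) → (A=4, B=4, C=7, D=2, E=2, F=2)
step 3: fire t0:  (A=4, B=4, C=7, D=2, E=2, F=2) → (A=5, B=2, C=7, D=2, E=2, F=2)
step 4: fire t4:  (A=5, B=2, C=7, D=2, E=2, F=2) → (A=8, B=2, C=4, D=2, E=3, F=2)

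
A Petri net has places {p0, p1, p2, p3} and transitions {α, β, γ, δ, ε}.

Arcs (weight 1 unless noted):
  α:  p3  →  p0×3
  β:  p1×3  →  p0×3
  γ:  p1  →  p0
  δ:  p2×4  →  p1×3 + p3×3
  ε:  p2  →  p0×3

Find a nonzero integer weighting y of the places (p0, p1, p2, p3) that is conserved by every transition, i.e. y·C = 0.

Incidence matrix C (rows=places, cols=transitions):
        α    β    γ    δ    ε
   p0   3    3    1    0    3
   p1   0   -3   -1    3    0
   p2   0    0    0   -4   -1
   p3  -1    0    0    3    0

Candidate y = [1, 1, 3, 3]; check y·C column-wise:
  col α: 1·3 + 1·0 + 3·0 + 3·-1 = 0
  col β: 1·3 + 1·-3 + 3·0 + 3·0 = 0
  col γ: 1·1 + 1·-1 + 3·0 + 3·0 = 0
  col δ: 1·0 + 1·3 + 3·-4 + 3·3 = 0
  col ε: 1·3 + 1·0 + 3·-1 + 3·0 = 0

y = (p0:1, p1:1, p2:3, p3:3)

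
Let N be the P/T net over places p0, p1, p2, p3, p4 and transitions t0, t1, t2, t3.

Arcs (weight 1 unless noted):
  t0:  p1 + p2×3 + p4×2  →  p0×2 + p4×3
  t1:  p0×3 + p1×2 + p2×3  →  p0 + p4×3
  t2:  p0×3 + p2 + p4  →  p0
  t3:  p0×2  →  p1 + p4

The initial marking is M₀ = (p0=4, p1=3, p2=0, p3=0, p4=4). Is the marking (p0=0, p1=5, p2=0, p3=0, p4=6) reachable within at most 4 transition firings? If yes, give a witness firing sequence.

step 1: fire t3:  (p0=4, p1=3, p2=0, p3=0, p4=4) → (p0=2, p1=4, p2=0, p3=0, p4=5)
step 2: fire t3:  (p0=2, p1=4, p2=0, p3=0, p4=5) → (p0=0, p1=5, p2=0, p3=0, p4=6)

YES — reachable via ⟨t3, t3⟩ (2 firings)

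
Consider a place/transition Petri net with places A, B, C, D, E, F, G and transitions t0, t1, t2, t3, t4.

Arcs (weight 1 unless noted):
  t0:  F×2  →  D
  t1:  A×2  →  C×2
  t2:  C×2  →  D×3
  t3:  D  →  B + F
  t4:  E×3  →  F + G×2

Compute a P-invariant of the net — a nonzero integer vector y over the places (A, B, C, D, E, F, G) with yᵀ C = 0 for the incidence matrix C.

y = (A:9, B:3, C:9, D:6, E:1, F:3, G:0)

Incidence matrix C (rows=places, cols=transitions):
       t0   t1   t2   t3   t4
    A   0   -2    0    0    0
    B   0    0    0    1    0
    C   0    2   -2    0    0
    D   1    0    3   -1    0
    E   0    0    0    0   -3
    F  -2    0    0    1    1
    G   0    0    0    0    2

Candidate y = [9, 3, 9, 6, 1, 3, 0]; check y·C column-wise:
  col t0: 9·0 + 3·0 + 9·0 + 6·1 + 1·0 + 3·-2 = 0
  col t1: 9·-2 + 3·0 + 9·2 + 6·0 + 1·0 + 3·0 = 0
  col t2: 9·0 + 3·0 + 9·-2 + 6·3 + 1·0 + 3·0 = 0
  col t3: 9·0 + 3·1 + 9·0 + 6·-1 + 1·0 + 3·1 = 0
  col t4: 9·0 + 3·0 + 9·0 + 6·0 + 1·-3 + 3·1 + 0·2 = 0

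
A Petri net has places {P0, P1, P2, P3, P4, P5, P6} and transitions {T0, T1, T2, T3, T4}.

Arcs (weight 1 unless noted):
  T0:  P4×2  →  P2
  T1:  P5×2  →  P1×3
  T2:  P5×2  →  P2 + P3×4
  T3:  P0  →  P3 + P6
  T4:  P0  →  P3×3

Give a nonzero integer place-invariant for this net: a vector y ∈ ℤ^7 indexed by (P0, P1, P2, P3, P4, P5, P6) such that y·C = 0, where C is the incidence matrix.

y = (P0:0, P1:2, P2:6, P3:0, P4:3, P5:3, P6:0)

Incidence matrix C (rows=places, cols=transitions):
       T0   T1   T2   T3   T4
   P0   0    0    0   -1   -1
   P1   0    3    0    0    0
   P2   1    0    1    0    0
   P3   0    0    4    1    3
   P4  -2    0    0    0    0
   P5   0   -2   -2    0    0
   P6   0    0    0    1    0

Candidate y = [0, 2, 6, 0, 3, 3, 0]; check y·C column-wise:
  col T0: 2·0 + 6·1 + 3·-2 + 3·0 = 0
  col T1: 2·3 + 6·0 + 3·0 + 3·-2 = 0
  col T2: 2·0 + 6·1 + 0·4 + 3·0 + 3·-2 = 0
  col T3: 0·-1 + 2·0 + 6·0 + 0·1 + 3·0 + 3·0 + 0·1 = 0
  col T4: 0·-1 + 2·0 + 6·0 + 0·3 + 3·0 + 3·0 = 0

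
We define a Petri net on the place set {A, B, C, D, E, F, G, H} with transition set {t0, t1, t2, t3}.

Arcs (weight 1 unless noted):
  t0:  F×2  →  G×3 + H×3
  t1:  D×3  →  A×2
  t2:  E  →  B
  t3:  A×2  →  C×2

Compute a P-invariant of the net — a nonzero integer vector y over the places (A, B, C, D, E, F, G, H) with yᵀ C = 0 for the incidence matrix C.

y = (A:3, B:0, C:3, D:2, E:0, F:0, G:0, H:0)

Incidence matrix C (rows=places, cols=transitions):
       t0   t1   t2   t3
    A   0    2    0   -2
    B   0    0    1    0
    C   0    0    0    2
    D   0   -3    0    0
    E   0    0   -1    0
    F  -2    0    0    0
    G   3    0    0    0
    H   3    0    0    0

Candidate y = [3, 0, 3, 2, 0, 0, 0, 0]; check y·C column-wise:
  col t0: 3·0 + 3·0 + 2·0 + 0·-2 + 0·3 + 0·3 = 0
  col t1: 3·2 + 3·0 + 2·-3 = 0
  col t2: 3·0 + 0·1 + 3·0 + 2·0 + 0·-1 = 0
  col t3: 3·-2 + 3·2 + 2·0 = 0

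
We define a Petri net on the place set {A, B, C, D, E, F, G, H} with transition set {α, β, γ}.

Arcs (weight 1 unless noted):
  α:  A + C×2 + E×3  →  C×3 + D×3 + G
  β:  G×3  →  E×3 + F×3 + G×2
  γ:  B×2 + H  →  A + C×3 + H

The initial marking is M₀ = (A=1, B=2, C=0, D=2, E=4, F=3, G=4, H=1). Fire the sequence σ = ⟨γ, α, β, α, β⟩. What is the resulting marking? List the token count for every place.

(A=0, B=0, C=5, D=8, E=4, F=9, G=4, H=1)

step 1: fire γ:  (A=1, B=2, C=0, D=2, E=4, F=3, G=4, H=1) → (A=2, B=0, C=3, D=2, E=4, F=3, G=4, H=1)
step 2: fire α:  (A=2, B=0, C=3, D=2, E=4, F=3, G=4, H=1) → (A=1, B=0, C=4, D=5, E=1, F=3, G=5, H=1)
step 3: fire β:  (A=1, B=0, C=4, D=5, E=1, F=3, G=5, H=1) → (A=1, B=0, C=4, D=5, E=4, F=6, G=4, H=1)
step 4: fire α:  (A=1, B=0, C=4, D=5, E=4, F=6, G=4, H=1) → (A=0, B=0, C=5, D=8, E=1, F=6, G=5, H=1)
step 5: fire β:  (A=0, B=0, C=5, D=8, E=1, F=6, G=5, H=1) → (A=0, B=0, C=5, D=8, E=4, F=9, G=4, H=1)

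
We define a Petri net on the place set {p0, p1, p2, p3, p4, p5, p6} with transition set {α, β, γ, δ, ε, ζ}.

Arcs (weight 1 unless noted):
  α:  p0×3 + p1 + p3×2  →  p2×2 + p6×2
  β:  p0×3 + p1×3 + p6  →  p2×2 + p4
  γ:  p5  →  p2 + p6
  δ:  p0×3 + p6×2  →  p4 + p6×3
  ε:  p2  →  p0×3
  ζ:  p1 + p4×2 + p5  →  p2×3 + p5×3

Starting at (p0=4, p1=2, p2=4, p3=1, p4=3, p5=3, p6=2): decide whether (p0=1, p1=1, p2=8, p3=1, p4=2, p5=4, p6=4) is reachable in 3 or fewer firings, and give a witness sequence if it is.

YES — reachable via ⟨γ, δ, ζ⟩ (3 firings)

step 1: fire γ:  (p0=4, p1=2, p2=4, p3=1, p4=3, p5=3, p6=2) → (p0=4, p1=2, p2=5, p3=1, p4=3, p5=2, p6=3)
step 2: fire δ:  (p0=4, p1=2, p2=5, p3=1, p4=3, p5=2, p6=3) → (p0=1, p1=2, p2=5, p3=1, p4=4, p5=2, p6=4)
step 3: fire ζ:  (p0=1, p1=2, p2=5, p3=1, p4=4, p5=2, p6=4) → (p0=1, p1=1, p2=8, p3=1, p4=2, p5=4, p6=4)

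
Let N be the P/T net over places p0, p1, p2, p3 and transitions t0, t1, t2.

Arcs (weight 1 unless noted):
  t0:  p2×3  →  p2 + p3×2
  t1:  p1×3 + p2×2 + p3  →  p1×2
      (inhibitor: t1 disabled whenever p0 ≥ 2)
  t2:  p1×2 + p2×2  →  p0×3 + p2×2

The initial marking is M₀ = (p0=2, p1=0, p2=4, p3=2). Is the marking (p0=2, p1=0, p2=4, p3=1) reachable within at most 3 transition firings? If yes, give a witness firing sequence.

depth 0: 1 marking
depth 1: 2 markings reached so far
depth 2: 2 markings reached so far
(frontier empty at depth 2; search complete)
target is not among the 2 markings reachable within 3 steps

NO — not reachable within 3 firings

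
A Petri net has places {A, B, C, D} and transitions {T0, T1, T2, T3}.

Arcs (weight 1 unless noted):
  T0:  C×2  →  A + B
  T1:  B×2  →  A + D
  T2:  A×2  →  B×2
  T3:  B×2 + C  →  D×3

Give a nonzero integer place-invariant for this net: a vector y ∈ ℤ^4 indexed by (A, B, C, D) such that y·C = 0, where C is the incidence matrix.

Incidence matrix C (rows=places, cols=transitions):
       T0   T1   T2   T3
    A   1    1   -2    0
    B   1   -2    2   -2
    C  -2    0    0   -1
    D   0    1    0    3

Candidate y = [1, 1, 1, 1]; check y·C column-wise:
  col T0: 1·1 + 1·1 + 1·-2 + 1·0 = 0
  col T1: 1·1 + 1·-2 + 1·0 + 1·1 = 0
  col T2: 1·-2 + 1·2 + 1·0 + 1·0 = 0
  col T3: 1·0 + 1·-2 + 1·-1 + 1·3 = 0

y = (A:1, B:1, C:1, D:1)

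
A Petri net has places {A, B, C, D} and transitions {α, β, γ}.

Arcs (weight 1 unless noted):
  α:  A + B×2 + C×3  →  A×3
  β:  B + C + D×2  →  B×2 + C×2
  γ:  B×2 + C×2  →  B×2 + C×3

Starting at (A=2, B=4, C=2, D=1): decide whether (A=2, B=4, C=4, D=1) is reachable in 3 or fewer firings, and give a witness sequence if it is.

step 1: fire γ:  (A=2, B=4, C=2, D=1) → (A=2, B=4, C=3, D=1)
step 2: fire γ:  (A=2, B=4, C=3, D=1) → (A=2, B=4, C=4, D=1)

YES — reachable via ⟨γ, γ⟩ (2 firings)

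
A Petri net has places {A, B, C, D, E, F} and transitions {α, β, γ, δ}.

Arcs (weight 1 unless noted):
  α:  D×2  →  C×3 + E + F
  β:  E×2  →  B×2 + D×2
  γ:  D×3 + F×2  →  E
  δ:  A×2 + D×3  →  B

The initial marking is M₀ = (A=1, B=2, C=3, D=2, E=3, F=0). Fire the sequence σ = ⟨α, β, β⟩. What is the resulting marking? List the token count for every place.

step 1: fire α:  (A=1, B=2, C=3, D=2, E=3, F=0) → (A=1, B=2, C=6, D=0, E=4, F=1)
step 2: fire β:  (A=1, B=2, C=6, D=0, E=4, F=1) → (A=1, B=4, C=6, D=2, E=2, F=1)
step 3: fire β:  (A=1, B=4, C=6, D=2, E=2, F=1) → (A=1, B=6, C=6, D=4, E=0, F=1)

(A=1, B=6, C=6, D=4, E=0, F=1)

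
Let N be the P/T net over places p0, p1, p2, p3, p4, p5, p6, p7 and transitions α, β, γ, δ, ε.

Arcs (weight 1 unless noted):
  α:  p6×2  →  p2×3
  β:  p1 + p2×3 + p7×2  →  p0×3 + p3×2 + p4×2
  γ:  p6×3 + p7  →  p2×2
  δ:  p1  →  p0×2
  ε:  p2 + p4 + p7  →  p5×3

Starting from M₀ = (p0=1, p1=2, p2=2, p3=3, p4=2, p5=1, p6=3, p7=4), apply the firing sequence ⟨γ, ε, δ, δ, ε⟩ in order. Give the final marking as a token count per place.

step 1: fire γ:  (p0=1, p1=2, p2=2, p3=3, p4=2, p5=1, p6=3, p7=4) → (p0=1, p1=2, p2=4, p3=3, p4=2, p5=1, p6=0, p7=3)
step 2: fire ε:  (p0=1, p1=2, p2=4, p3=3, p4=2, p5=1, p6=0, p7=3) → (p0=1, p1=2, p2=3, p3=3, p4=1, p5=4, p6=0, p7=2)
step 3: fire δ:  (p0=1, p1=2, p2=3, p3=3, p4=1, p5=4, p6=0, p7=2) → (p0=3, p1=1, p2=3, p3=3, p4=1, p5=4, p6=0, p7=2)
step 4: fire δ:  (p0=3, p1=1, p2=3, p3=3, p4=1, p5=4, p6=0, p7=2) → (p0=5, p1=0, p2=3, p3=3, p4=1, p5=4, p6=0, p7=2)
step 5: fire ε:  (p0=5, p1=0, p2=3, p3=3, p4=1, p5=4, p6=0, p7=2) → (p0=5, p1=0, p2=2, p3=3, p4=0, p5=7, p6=0, p7=1)

(p0=5, p1=0, p2=2, p3=3, p4=0, p5=7, p6=0, p7=1)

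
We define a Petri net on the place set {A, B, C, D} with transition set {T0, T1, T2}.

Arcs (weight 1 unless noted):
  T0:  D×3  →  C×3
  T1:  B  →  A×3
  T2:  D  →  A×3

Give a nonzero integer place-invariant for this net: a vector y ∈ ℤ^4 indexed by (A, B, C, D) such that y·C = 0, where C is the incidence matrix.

Incidence matrix C (rows=places, cols=transitions):
       T0   T1   T2
    A   0    3    3
    B   0   -1    0
    C   3    0    0
    D  -3    0   -1

Candidate y = [1, 3, 3, 3]; check y·C column-wise:
  col T0: 1·0 + 3·0 + 3·3 + 3·-3 = 0
  col T1: 1·3 + 3·-1 + 3·0 + 3·0 = 0
  col T2: 1·3 + 3·0 + 3·0 + 3·-1 = 0

y = (A:1, B:3, C:3, D:3)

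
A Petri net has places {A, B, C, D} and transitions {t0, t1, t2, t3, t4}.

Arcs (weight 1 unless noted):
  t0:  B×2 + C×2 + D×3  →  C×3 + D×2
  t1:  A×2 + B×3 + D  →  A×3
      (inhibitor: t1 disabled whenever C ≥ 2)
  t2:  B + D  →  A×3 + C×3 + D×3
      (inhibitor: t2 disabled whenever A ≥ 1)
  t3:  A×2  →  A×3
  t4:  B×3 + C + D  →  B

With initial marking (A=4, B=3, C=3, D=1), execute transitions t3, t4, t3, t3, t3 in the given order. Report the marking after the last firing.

(A=8, B=1, C=2, D=0)

step 1: fire t3:  (A=4, B=3, C=3, D=1) → (A=5, B=3, C=3, D=1)
step 2: fire t4:  (A=5, B=3, C=3, D=1) → (A=5, B=1, C=2, D=0)
step 3: fire t3:  (A=5, B=1, C=2, D=0) → (A=6, B=1, C=2, D=0)
step 4: fire t3:  (A=6, B=1, C=2, D=0) → (A=7, B=1, C=2, D=0)
step 5: fire t3:  (A=7, B=1, C=2, D=0) → (A=8, B=1, C=2, D=0)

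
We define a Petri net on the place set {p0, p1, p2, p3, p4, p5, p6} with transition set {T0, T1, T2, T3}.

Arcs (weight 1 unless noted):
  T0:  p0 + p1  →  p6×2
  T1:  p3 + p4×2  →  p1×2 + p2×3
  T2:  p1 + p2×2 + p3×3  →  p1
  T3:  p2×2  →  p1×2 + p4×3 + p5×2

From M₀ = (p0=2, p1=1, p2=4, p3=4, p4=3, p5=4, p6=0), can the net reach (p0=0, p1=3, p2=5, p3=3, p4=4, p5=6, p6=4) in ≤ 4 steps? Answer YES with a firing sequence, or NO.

YES — reachable via ⟨T0, T1, T0, T3⟩ (4 firings)

step 1: fire T0:  (p0=2, p1=1, p2=4, p3=4, p4=3, p5=4, p6=0) → (p0=1, p1=0, p2=4, p3=4, p4=3, p5=4, p6=2)
step 2: fire T1:  (p0=1, p1=0, p2=4, p3=4, p4=3, p5=4, p6=2) → (p0=1, p1=2, p2=7, p3=3, p4=1, p5=4, p6=2)
step 3: fire T0:  (p0=1, p1=2, p2=7, p3=3, p4=1, p5=4, p6=2) → (p0=0, p1=1, p2=7, p3=3, p4=1, p5=4, p6=4)
step 4: fire T3:  (p0=0, p1=1, p2=7, p3=3, p4=1, p5=4, p6=4) → (p0=0, p1=3, p2=5, p3=3, p4=4, p5=6, p6=4)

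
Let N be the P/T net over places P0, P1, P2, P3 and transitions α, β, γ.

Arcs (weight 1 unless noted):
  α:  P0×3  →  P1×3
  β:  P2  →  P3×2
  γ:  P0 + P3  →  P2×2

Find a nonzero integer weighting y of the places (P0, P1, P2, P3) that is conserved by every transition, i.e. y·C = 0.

y = (P0:3, P1:3, P2:2, P3:1)

Incidence matrix C (rows=places, cols=transitions):
        α    β    γ
   P0  -3    0   -1
   P1   3    0    0
   P2   0   -1    2
   P3   0    2   -1

Candidate y = [3, 3, 2, 1]; check y·C column-wise:
  col α: 3·-3 + 3·3 + 2·0 + 1·0 = 0
  col β: 3·0 + 3·0 + 2·-1 + 1·2 = 0
  col γ: 3·-1 + 3·0 + 2·2 + 1·-1 = 0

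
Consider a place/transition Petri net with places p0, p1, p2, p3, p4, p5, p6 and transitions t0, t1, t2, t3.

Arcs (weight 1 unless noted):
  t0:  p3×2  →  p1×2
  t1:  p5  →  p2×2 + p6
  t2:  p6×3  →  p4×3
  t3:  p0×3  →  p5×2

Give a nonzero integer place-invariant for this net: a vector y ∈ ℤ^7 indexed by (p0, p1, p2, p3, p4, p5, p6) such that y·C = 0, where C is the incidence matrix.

y = (p0:0, p1:1, p2:0, p3:1, p4:0, p5:0, p6:0)

Incidence matrix C (rows=places, cols=transitions):
       t0   t1   t2   t3
   p0   0    0    0   -3
   p1   2    0    0    0
   p2   0    2    0    0
   p3  -2    0    0    0
   p4   0    0    3    0
   p5   0   -1    0    2
   p6   0    1   -3    0

Candidate y = [0, 1, 0, 1, 0, 0, 0]; check y·C column-wise:
  col t0: 1·2 + 1·-2 = 0
  col t1: 1·0 + 0·2 + 1·0 + 0·-1 + 0·1 = 0
  col t2: 1·0 + 1·0 + 0·3 + 0·-3 = 0
  col t3: 0·-3 + 1·0 + 1·0 + 0·2 = 0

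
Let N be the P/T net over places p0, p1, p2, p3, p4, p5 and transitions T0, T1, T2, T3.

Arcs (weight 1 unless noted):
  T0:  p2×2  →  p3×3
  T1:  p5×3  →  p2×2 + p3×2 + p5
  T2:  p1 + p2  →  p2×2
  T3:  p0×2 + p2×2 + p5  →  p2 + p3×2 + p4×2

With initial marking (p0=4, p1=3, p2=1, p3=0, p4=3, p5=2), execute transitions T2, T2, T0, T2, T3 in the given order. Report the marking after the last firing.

(p0=2, p1=0, p2=1, p3=5, p4=5, p5=1)

step 1: fire T2:  (p0=4, p1=3, p2=1, p3=0, p4=3, p5=2) → (p0=4, p1=2, p2=2, p3=0, p4=3, p5=2)
step 2: fire T2:  (p0=4, p1=2, p2=2, p3=0, p4=3, p5=2) → (p0=4, p1=1, p2=3, p3=0, p4=3, p5=2)
step 3: fire T0:  (p0=4, p1=1, p2=3, p3=0, p4=3, p5=2) → (p0=4, p1=1, p2=1, p3=3, p4=3, p5=2)
step 4: fire T2:  (p0=4, p1=1, p2=1, p3=3, p4=3, p5=2) → (p0=4, p1=0, p2=2, p3=3, p4=3, p5=2)
step 5: fire T3:  (p0=4, p1=0, p2=2, p3=3, p4=3, p5=2) → (p0=2, p1=0, p2=1, p3=5, p4=5, p5=1)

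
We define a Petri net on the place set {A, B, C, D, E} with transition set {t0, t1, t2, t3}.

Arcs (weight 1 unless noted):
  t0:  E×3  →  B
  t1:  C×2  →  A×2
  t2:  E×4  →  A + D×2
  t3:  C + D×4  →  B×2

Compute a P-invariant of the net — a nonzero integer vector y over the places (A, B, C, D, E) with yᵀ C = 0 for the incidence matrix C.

Incidence matrix C (rows=places, cols=transitions):
       t0   t1   t2   t3
    A   0    2    1    0
    B   1    0    0    2
    C   0   -2    0   -1
    D   0    0    2   -4
    E  -3    0   -4    0

Candidate y = [2, 3, 2, 1, 1]; check y·C column-wise:
  col t0: 2·0 + 3·1 + 2·0 + 1·0 + 1·-3 = 0
  col t1: 2·2 + 3·0 + 2·-2 + 1·0 + 1·0 = 0
  col t2: 2·1 + 3·0 + 2·0 + 1·2 + 1·-4 = 0
  col t3: 2·0 + 3·2 + 2·-1 + 1·-4 + 1·0 = 0

y = (A:2, B:3, C:2, D:1, E:1)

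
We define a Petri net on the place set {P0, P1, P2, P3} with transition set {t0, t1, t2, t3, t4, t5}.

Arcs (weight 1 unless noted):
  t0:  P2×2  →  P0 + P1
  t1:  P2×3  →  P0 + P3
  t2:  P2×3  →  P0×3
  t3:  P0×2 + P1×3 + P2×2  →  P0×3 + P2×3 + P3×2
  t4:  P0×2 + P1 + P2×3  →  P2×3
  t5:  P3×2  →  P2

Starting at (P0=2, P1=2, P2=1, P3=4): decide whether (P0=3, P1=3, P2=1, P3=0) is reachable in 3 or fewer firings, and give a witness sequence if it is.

step 1: fire t5:  (P0=2, P1=2, P2=1, P3=4) → (P0=2, P1=2, P2=2, P3=2)
step 2: fire t0:  (P0=2, P1=2, P2=2, P3=2) → (P0=3, P1=3, P2=0, P3=2)
step 3: fire t5:  (P0=3, P1=3, P2=0, P3=2) → (P0=3, P1=3, P2=1, P3=0)

YES — reachable via ⟨t5, t0, t5⟩ (3 firings)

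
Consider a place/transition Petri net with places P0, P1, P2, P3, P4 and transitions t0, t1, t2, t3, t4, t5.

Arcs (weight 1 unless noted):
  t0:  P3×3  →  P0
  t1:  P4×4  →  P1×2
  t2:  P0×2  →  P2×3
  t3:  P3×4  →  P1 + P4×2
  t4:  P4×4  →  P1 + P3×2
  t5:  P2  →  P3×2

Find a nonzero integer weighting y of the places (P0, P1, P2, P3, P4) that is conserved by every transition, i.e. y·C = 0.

y = (P0:3, P1:2, P2:2, P3:1, P4:1)

Incidence matrix C (rows=places, cols=transitions):
       t0   t1   t2   t3   t4   t5
   P0   1    0   -2    0    0    0
   P1   0    2    0    1    1    0
   P2   0    0    3    0    0   -1
   P3  -3    0    0   -4    2    2
   P4   0   -4    0    2   -4    0

Candidate y = [3, 2, 2, 1, 1]; check y·C column-wise:
  col t0: 3·1 + 2·0 + 2·0 + 1·-3 + 1·0 = 0
  col t1: 3·0 + 2·2 + 2·0 + 1·0 + 1·-4 = 0
  col t2: 3·-2 + 2·0 + 2·3 + 1·0 + 1·0 = 0
  col t3: 3·0 + 2·1 + 2·0 + 1·-4 + 1·2 = 0
  col t4: 3·0 + 2·1 + 2·0 + 1·2 + 1·-4 = 0
  col t5: 3·0 + 2·0 + 2·-1 + 1·2 + 1·0 = 0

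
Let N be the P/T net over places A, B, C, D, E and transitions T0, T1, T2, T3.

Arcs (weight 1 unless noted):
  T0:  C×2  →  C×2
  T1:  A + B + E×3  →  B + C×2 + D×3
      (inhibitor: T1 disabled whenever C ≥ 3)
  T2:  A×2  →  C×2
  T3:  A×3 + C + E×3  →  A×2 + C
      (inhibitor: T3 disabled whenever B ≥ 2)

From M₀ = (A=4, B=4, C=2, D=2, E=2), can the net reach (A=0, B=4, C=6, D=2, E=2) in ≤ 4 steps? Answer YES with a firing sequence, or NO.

YES — reachable via ⟨T2, T2⟩ (2 firings)

step 1: fire T2:  (A=4, B=4, C=2, D=2, E=2) → (A=2, B=4, C=4, D=2, E=2)
step 2: fire T2:  (A=2, B=4, C=4, D=2, E=2) → (A=0, B=4, C=6, D=2, E=2)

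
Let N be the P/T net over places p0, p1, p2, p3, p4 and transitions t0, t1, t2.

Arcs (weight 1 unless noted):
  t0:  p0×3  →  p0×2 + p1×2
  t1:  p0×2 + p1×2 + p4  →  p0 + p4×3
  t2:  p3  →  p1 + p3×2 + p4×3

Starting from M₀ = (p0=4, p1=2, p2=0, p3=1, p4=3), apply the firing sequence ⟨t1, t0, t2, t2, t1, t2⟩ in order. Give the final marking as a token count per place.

step 1: fire t1:  (p0=4, p1=2, p2=0, p3=1, p4=3) → (p0=3, p1=0, p2=0, p3=1, p4=5)
step 2: fire t0:  (p0=3, p1=0, p2=0, p3=1, p4=5) → (p0=2, p1=2, p2=0, p3=1, p4=5)
step 3: fire t2:  (p0=2, p1=2, p2=0, p3=1, p4=5) → (p0=2, p1=3, p2=0, p3=2, p4=8)
step 4: fire t2:  (p0=2, p1=3, p2=0, p3=2, p4=8) → (p0=2, p1=4, p2=0, p3=3, p4=11)
step 5: fire t1:  (p0=2, p1=4, p2=0, p3=3, p4=11) → (p0=1, p1=2, p2=0, p3=3, p4=13)
step 6: fire t2:  (p0=1, p1=2, p2=0, p3=3, p4=13) → (p0=1, p1=3, p2=0, p3=4, p4=16)

(p0=1, p1=3, p2=0, p3=4, p4=16)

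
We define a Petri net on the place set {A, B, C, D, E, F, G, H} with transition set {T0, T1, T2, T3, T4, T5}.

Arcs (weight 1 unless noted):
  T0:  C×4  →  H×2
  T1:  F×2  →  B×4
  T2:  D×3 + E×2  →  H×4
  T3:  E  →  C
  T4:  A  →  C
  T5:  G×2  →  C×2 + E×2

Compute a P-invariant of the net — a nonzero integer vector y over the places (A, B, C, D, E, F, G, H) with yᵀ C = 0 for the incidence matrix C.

y = (A:0, B:1, C:0, D:0, E:0, F:2, G:0, H:0)

Incidence matrix C (rows=places, cols=transitions):
       T0   T1   T2   T3   T4   T5
    A   0    0    0    0   -1    0
    B   0    4    0    0    0    0
    C  -4    0    0    1    1    2
    D   0    0   -3    0    0    0
    E   0    0   -2   -1    0    2
    F   0   -2    0    0    0    0
    G   0    0    0    0    0   -2
    H   2    0    4    0    0    0

Candidate y = [0, 1, 0, 0, 0, 2, 0, 0]; check y·C column-wise:
  col T0: 1·0 + 0·-4 + 2·0 + 0·2 = 0
  col T1: 1·4 + 2·-2 = 0
  col T2: 1·0 + 0·-3 + 0·-2 + 2·0 + 0·4 = 0
  col T3: 1·0 + 0·1 + 0·-1 + 2·0 = 0
  col T4: 0·-1 + 1·0 + 0·1 + 2·0 = 0
  col T5: 1·0 + 0·2 + 0·2 + 2·0 + 0·-2 = 0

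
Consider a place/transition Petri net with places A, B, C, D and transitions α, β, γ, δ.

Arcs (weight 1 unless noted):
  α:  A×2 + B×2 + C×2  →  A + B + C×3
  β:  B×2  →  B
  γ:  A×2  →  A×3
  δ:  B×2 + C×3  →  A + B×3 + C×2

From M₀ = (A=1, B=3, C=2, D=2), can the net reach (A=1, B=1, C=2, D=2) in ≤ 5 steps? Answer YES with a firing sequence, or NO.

step 1: fire β:  (A=1, B=3, C=2, D=2) → (A=1, B=2, C=2, D=2)
step 2: fire β:  (A=1, B=2, C=2, D=2) → (A=1, B=1, C=2, D=2)

YES — reachable via ⟨β, β⟩ (2 firings)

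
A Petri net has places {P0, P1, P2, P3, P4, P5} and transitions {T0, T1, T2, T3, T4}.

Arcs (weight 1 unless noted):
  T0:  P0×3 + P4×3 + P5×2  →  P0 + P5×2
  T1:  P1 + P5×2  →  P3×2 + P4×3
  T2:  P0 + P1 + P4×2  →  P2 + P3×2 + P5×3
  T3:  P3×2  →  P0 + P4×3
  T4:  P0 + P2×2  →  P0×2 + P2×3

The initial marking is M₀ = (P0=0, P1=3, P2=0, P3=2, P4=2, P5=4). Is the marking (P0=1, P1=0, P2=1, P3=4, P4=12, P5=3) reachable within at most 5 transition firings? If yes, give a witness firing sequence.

step 1: fire T1:  (P0=0, P1=3, P2=0, P3=2, P4=2, P5=4) → (P0=0, P1=2, P2=0, P3=4, P4=5, P5=2)
step 2: fire T1:  (P0=0, P1=2, P2=0, P3=4, P4=5, P5=2) → (P0=0, P1=1, P2=0, P3=6, P4=8, P5=0)
step 3: fire T3:  (P0=0, P1=1, P2=0, P3=6, P4=8, P5=0) → (P0=1, P1=1, P2=0, P3=4, P4=11, P5=0)
step 4: fire T2:  (P0=1, P1=1, P2=0, P3=4, P4=11, P5=0) → (P0=0, P1=0, P2=1, P3=6, P4=9, P5=3)
step 5: fire T3:  (P0=0, P1=0, P2=1, P3=6, P4=9, P5=3) → (P0=1, P1=0, P2=1, P3=4, P4=12, P5=3)

YES — reachable via ⟨T1, T1, T3, T2, T3⟩ (5 firings)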